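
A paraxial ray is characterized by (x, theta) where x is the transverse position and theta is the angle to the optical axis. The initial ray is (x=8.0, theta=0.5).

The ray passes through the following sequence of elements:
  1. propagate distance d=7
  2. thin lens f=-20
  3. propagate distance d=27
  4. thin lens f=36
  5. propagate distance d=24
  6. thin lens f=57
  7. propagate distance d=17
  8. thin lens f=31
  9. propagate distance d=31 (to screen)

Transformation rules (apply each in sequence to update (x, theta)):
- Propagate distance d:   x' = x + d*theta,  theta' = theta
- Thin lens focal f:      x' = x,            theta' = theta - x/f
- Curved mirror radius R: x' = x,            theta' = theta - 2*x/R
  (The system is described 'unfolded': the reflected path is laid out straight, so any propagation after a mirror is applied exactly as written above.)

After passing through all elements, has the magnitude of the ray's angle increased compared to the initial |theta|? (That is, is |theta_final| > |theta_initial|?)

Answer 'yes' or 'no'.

Answer: yes

Derivation:
Initial: x=8.0000 theta=0.5000
After 1 (propagate distance d=7): x=11.5000 theta=0.5000
After 2 (thin lens f=-20): x=11.5000 theta=1.0750
After 3 (propagate distance d=27): x=40.5250 theta=1.0750
After 4 (thin lens f=36): x=40.5250 theta=-73/1440 (≈-0.0507)
After 5 (propagate distance d=24): x=4717/120 (≈39.3083) theta=-73/1440 (≈-0.0507)
After 6 (thin lens f=57): x=4717/120 (≈39.3083) theta=-4051/5472 (≈-0.7403)
After 7 (propagate distance d=17): x=731141/27360 (≈26.7230) theta=-4051/5472 (≈-0.7403)
After 8 (thin lens f=31): x=731141/27360 (≈26.7230) theta=-679523/424080 (≈-1.6023)
After 9 (propagate distance d=31 (to screen)): x=-125581/5472 (≈-22.9497) theta=-679523/424080 (≈-1.6023)
|theta_initial|=0.5000 |theta_final|=679523/424080 (≈1.6023) -> increased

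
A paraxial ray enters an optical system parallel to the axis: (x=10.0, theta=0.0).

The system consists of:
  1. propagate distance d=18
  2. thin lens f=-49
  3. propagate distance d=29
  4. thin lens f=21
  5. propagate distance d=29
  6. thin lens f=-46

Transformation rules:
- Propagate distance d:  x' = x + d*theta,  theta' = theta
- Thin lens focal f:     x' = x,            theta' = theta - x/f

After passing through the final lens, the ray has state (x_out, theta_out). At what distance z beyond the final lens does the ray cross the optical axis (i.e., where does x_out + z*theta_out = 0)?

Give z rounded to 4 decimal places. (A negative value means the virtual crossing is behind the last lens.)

Initial: x=10.0000 theta=0.0000
After 1 (propagate distance d=18): x=10.0000 theta=0.0000
After 2 (thin lens f=-49): x=10.0000 theta=10/49 (≈0.2041)
After 3 (propagate distance d=29): x=780/49 (≈15.9184) theta=10/49 (≈0.2041)
After 4 (thin lens f=21): x=780/49 (≈15.9184) theta=-190/343 (≈-0.5539)
After 5 (propagate distance d=29): x=-50/343 (≈-0.1458) theta=-190/343 (≈-0.5539)
After 6 (thin lens f=-46): x=-50/343 (≈-0.1458) theta=-4395/7889 (≈-0.5571)
z_focus = -x_out/theta_out = -(-50/343)/(-4395/7889) = -230/879 ≈ -0.2617
Rounded to 4 decimal places: z = -0.2617

Answer: -0.2617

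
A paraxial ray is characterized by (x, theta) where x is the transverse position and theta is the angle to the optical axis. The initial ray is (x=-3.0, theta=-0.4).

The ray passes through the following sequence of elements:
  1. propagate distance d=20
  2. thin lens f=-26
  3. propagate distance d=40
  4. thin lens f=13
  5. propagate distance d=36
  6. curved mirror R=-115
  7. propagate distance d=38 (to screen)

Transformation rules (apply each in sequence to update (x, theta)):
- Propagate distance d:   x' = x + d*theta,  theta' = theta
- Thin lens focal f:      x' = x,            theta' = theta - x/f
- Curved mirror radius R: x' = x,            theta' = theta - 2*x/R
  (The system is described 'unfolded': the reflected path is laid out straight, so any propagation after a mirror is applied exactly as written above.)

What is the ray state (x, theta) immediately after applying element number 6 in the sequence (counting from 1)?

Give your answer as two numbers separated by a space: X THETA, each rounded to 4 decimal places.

Answer: 48.0793 3.3918

Derivation:
Initial: x=-3.0000 theta=-0.4000
After 1 (propagate distance d=20): x=-11.0000 theta=-0.4000
After 2 (thin lens f=-26): x=-11.0000 theta=-107/130 (≈-0.8231)
After 3 (propagate distance d=40): x=-571/13 (≈-43.9231) theta=-107/130 (≈-0.8231)
After 4 (thin lens f=13): x=-571/13 (≈-43.9231) theta=4319/1690 (≈2.5556)
After 5 (propagate distance d=36): x=40627/845 (≈48.0793) theta=4319/1690 (≈2.5556)
After 6 (curved mirror R=-115): x=40627/845 (≈48.0793) theta=659193/194350 (≈3.3918)
Rounded to 4 decimal places: x = 48.0793, theta = 3.3918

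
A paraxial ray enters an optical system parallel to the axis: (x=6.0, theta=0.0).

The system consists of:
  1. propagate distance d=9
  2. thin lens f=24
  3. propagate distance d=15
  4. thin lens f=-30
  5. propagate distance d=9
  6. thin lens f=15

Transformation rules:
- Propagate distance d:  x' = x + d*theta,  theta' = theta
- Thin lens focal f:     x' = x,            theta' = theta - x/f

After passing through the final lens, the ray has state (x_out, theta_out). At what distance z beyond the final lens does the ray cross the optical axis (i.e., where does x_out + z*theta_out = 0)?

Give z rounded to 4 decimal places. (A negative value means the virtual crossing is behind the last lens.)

Initial: x=6.0000 theta=0.0000
After 1 (propagate distance d=9): x=6.0000 theta=0.0000
After 2 (thin lens f=24): x=6.0000 theta=-0.2500
After 3 (propagate distance d=15): x=2.2500 theta=-0.2500
After 4 (thin lens f=-30): x=2.2500 theta=-0.1750
After 5 (propagate distance d=9): x=0.6750 theta=-0.1750
After 6 (thin lens f=15): x=0.6750 theta=-0.2200
z_focus = -x_out/theta_out = -(0.6750)/(-0.2200) = 135/44 ≈ 3.0682
Rounded to 4 decimal places: z = 3.0682

Answer: 3.0682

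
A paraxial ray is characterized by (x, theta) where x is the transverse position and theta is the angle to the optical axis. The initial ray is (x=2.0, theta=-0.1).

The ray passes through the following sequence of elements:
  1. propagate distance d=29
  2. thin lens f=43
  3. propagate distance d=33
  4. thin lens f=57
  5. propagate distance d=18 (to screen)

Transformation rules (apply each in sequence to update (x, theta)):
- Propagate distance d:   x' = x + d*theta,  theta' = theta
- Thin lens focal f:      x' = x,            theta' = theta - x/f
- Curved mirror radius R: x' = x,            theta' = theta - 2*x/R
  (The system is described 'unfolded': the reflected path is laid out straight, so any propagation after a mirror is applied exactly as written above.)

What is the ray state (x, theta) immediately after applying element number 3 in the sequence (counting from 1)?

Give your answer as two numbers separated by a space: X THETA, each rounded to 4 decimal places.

Initial: x=2.0000 theta=-0.1000
After 1 (propagate distance d=29): x=-0.9000 theta=-0.1000
After 2 (thin lens f=43): x=-0.9000 theta=-17/215 (≈-0.0791)
After 3 (propagate distance d=33): x=-1509/430 (≈-3.5093) theta=-17/215 (≈-0.0791)
Rounded to 4 decimal places: x = -3.5093, theta = -0.0791

Answer: -3.5093 -0.0791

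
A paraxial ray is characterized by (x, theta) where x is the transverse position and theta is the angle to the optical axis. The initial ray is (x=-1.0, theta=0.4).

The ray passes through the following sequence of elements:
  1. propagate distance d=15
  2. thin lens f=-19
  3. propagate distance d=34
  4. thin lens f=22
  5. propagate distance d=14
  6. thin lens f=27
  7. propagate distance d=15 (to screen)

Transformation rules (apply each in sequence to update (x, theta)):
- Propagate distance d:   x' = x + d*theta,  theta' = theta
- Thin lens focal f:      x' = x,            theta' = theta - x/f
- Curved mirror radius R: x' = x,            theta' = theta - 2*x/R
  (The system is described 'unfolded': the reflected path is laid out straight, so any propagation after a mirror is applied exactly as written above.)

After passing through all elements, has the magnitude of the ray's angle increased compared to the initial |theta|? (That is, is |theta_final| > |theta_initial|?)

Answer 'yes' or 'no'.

Initial: x=-1.0000 theta=0.4000
After 1 (propagate distance d=15): x=5.0000 theta=0.4000
After 2 (thin lens f=-19): x=5.0000 theta=63/95 (≈0.6632)
After 3 (propagate distance d=34): x=2617/95 (≈27.5474) theta=63/95 (≈0.6632)
After 4 (thin lens f=22): x=2617/95 (≈27.5474) theta=-1231/2090 (≈-0.5890)
After 5 (propagate distance d=14): x=4034/209 (≈19.3014) theta=-1231/2090 (≈-0.5890)
After 6 (thin lens f=27): x=4034/209 (≈19.3014) theta=-73577/56430 (≈-1.3039)
After 7 (propagate distance d=15 (to screen)): x=-965/3762 (≈-0.2565) theta=-73577/56430 (≈-1.3039)
|theta_initial|=0.4000 |theta_final|=73577/56430 (≈1.3039) -> increased

Answer: yes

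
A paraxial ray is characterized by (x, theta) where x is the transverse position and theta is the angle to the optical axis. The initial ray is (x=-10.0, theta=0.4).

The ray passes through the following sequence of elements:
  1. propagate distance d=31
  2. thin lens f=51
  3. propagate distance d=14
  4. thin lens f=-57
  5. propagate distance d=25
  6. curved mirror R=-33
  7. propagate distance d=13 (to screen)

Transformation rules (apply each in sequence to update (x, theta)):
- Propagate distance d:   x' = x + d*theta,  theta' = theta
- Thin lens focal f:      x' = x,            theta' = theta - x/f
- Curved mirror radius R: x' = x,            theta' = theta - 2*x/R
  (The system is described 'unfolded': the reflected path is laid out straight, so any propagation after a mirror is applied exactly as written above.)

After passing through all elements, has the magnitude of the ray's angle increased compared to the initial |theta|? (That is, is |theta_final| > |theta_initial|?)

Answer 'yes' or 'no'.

Answer: yes

Derivation:
Initial: x=-10.0000 theta=0.4000
After 1 (propagate distance d=31): x=2.4000 theta=0.4000
After 2 (thin lens f=51): x=2.4000 theta=6/17 (≈0.3529)
After 3 (propagate distance d=14): x=624/85 (≈7.3412) theta=6/17 (≈0.3529)
After 4 (thin lens f=-57): x=624/85 (≈7.3412) theta=778/1615 (≈0.4817)
After 5 (propagate distance d=25): x=31306/1615 (≈19.3845) theta=778/1615 (≈0.4817)
After 6 (curved mirror R=-33): x=31306/1615 (≈19.3845) theta=8026/4845 (≈1.6566)
After 7 (propagate distance d=13 (to screen)): x=198256/4845 (≈40.9197) theta=8026/4845 (≈1.6566)
|theta_initial|=0.4000 |theta_final|=8026/4845 (≈1.6566) -> increased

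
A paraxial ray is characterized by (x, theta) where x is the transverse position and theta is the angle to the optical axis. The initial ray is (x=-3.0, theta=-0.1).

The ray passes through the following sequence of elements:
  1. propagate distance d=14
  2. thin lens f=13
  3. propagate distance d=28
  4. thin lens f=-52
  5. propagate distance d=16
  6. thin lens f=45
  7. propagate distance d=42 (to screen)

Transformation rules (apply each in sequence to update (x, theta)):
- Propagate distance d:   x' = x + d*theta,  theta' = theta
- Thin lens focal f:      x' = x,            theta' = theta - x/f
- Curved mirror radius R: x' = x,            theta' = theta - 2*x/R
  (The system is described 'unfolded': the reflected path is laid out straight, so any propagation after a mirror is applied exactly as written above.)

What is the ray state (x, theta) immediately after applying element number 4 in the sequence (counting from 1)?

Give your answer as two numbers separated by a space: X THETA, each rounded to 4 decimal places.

Initial: x=-3.0000 theta=-0.1000
After 1 (propagate distance d=14): x=-4.4000 theta=-0.1000
After 2 (thin lens f=13): x=-4.4000 theta=31/130 (≈0.2385)
After 3 (propagate distance d=28): x=148/65 (≈2.2769) theta=31/130 (≈0.2385)
After 4 (thin lens f=-52): x=148/65 (≈2.2769) theta=477/1690 (≈0.2822)
Rounded to 4 decimal places: x = 2.2769, theta = 0.2822

Answer: 2.2769 0.2822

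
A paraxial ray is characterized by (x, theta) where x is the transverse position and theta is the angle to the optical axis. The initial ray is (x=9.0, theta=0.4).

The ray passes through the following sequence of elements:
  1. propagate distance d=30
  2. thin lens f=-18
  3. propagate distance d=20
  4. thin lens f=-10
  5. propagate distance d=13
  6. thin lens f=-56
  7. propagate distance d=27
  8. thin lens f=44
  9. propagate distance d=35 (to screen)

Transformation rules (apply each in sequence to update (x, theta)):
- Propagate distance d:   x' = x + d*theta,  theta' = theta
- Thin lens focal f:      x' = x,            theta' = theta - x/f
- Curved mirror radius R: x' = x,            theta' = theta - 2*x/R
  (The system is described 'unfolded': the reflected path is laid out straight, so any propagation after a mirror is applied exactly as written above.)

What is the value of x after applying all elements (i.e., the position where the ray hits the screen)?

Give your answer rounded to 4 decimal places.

Answer: 406.1784

Derivation:
Initial: x=9.0000 theta=0.4000
After 1 (propagate distance d=30): x=21.0000 theta=0.4000
After 2 (thin lens f=-18): x=21.0000 theta=47/30 (≈1.5667)
After 3 (propagate distance d=20): x=157/3 (≈52.3333) theta=47/30 (≈1.5667)
After 4 (thin lens f=-10): x=157/3 (≈52.3333) theta=6.8000
After 5 (propagate distance d=13): x=2111/15 (≈140.7333) theta=6.8000
After 6 (thin lens f=-56): x=2111/15 (≈140.7333) theta=7823/840 (≈9.3131)
After 7 (propagate distance d=27): x=329437/840 (≈392.1869) theta=7823/840 (≈9.3131)
After 8 (thin lens f=44): x=329437/840 (≈392.1869) theta=985/2464 (≈0.3998)
After 9 (propagate distance d=35 (to screen)): x=15012353/36960 (≈406.1784) theta=985/2464 (≈0.3998)
Rounded to 4 decimal places: x = 406.1784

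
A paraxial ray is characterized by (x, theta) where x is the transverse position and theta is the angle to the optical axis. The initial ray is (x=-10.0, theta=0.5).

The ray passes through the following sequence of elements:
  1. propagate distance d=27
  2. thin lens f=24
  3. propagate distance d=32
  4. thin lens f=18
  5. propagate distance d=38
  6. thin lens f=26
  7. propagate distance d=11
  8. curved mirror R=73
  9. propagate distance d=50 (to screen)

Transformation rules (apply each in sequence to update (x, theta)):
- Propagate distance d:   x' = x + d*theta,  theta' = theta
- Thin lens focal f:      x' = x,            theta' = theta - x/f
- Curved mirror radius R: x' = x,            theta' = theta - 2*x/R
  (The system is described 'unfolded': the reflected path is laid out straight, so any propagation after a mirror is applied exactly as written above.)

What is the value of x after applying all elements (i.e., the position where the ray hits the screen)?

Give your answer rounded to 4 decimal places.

Answer: -15.1247

Derivation:
Initial: x=-10.0000 theta=0.5000
After 1 (propagate distance d=27): x=3.5000 theta=0.5000
After 2 (thin lens f=24): x=3.5000 theta=17/48 (≈0.3542)
After 3 (propagate distance d=32): x=89/6 (≈14.8333) theta=17/48 (≈0.3542)
After 4 (thin lens f=18): x=89/6 (≈14.8333) theta=-203/432 (≈-0.4699)
After 5 (propagate distance d=38): x=-653/216 (≈-3.0231) theta=-203/432 (≈-0.4699)
After 6 (thin lens f=26): x=-653/216 (≈-3.0231) theta=-331/936 (≈-0.3536)
After 7 (propagate distance d=11): x=-4853/702 (≈-6.9131) theta=-331/936 (≈-0.3536)
After 8 (curved mirror R=73): x=-4853/702 (≈-6.9131) theta=-33665/204984 (≈-0.1642)
After 9 (propagate distance d=50 (to screen)): x=-516721/34164 (≈-15.1247) theta=-33665/204984 (≈-0.1642)
Rounded to 4 decimal places: x = -15.1247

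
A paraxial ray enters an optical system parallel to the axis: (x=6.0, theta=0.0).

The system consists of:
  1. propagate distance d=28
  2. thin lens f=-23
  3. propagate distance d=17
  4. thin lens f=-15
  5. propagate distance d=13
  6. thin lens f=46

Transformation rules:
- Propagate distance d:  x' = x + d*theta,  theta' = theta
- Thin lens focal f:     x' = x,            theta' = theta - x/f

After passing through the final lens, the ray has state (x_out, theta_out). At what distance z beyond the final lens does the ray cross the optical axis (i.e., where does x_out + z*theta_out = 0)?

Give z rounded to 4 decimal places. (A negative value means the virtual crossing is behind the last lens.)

Initial: x=6.0000 theta=0.0000
After 1 (propagate distance d=28): x=6.0000 theta=0.0000
After 2 (thin lens f=-23): x=6.0000 theta=6/23 (≈0.2609)
After 3 (propagate distance d=17): x=240/23 (≈10.4348) theta=6/23 (≈0.2609)
After 4 (thin lens f=-15): x=240/23 (≈10.4348) theta=22/23 (≈0.9565)
After 5 (propagate distance d=13): x=526/23 (≈22.8696) theta=22/23 (≈0.9565)
After 6 (thin lens f=46): x=526/23 (≈22.8696) theta=243/529 (≈0.4594)
z_focus = -x_out/theta_out = -(526/23)/(243/529) = -12098/243 ≈ -49.7860
Rounded to 4 decimal places: z = -49.7860

Answer: -49.7860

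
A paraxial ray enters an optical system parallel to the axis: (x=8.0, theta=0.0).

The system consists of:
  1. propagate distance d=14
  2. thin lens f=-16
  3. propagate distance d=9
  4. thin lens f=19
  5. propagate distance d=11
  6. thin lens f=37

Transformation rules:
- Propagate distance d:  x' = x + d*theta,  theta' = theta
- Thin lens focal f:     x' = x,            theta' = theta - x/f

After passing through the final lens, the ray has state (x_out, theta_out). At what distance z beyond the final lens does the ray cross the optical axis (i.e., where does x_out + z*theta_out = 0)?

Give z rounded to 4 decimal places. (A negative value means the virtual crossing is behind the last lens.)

Initial: x=8.0000 theta=0.0000
After 1 (propagate distance d=14): x=8.0000 theta=0.0000
After 2 (thin lens f=-16): x=8.0000 theta=0.5000
After 3 (propagate distance d=9): x=12.5000 theta=0.5000
After 4 (thin lens f=19): x=12.5000 theta=-3/19 (≈-0.1579)
After 5 (propagate distance d=11): x=409/38 (≈10.7632) theta=-3/19 (≈-0.1579)
After 6 (thin lens f=37): x=409/38 (≈10.7632) theta=-631/1406 (≈-0.4488)
z_focus = -x_out/theta_out = -(409/38)/(-631/1406) = 15133/631 ≈ 23.9826
Rounded to 4 decimal places: z = 23.9826

Answer: 23.9826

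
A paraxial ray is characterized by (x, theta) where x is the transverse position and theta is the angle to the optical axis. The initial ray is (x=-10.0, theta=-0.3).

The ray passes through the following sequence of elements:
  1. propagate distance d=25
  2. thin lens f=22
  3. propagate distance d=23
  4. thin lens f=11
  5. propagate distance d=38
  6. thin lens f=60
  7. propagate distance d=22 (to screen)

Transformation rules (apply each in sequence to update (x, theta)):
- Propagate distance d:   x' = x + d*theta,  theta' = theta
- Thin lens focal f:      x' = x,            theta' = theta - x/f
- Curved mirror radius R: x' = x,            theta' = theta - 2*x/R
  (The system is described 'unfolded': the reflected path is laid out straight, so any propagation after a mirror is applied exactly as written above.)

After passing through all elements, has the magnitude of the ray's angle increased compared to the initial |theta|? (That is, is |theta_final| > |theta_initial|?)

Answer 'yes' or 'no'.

Answer: yes

Derivation:
Initial: x=-10.0000 theta=-0.3000
After 1 (propagate distance d=25): x=-17.5000 theta=-0.3000
After 2 (thin lens f=22): x=-17.5000 theta=109/220 (≈0.4955)
After 3 (propagate distance d=23): x=-1343/220 (≈-6.1045) theta=109/220 (≈0.4955)
After 4 (thin lens f=11): x=-1343/220 (≈-6.1045) theta=1271/1210 (≈1.0504)
After 5 (propagate distance d=38): x=81823/2420 (≈33.8112) theta=1271/1210 (≈1.0504)
After 6 (thin lens f=60): x=81823/2420 (≈33.8112) theta=6427/13200 (≈0.4869)
After 7 (propagate distance d=22 (to screen)): x=3232357/72600 (≈44.5228) theta=6427/13200 (≈0.4869)
|theta_initial|=0.3000 |theta_final|=6427/13200 (≈0.4869) -> increased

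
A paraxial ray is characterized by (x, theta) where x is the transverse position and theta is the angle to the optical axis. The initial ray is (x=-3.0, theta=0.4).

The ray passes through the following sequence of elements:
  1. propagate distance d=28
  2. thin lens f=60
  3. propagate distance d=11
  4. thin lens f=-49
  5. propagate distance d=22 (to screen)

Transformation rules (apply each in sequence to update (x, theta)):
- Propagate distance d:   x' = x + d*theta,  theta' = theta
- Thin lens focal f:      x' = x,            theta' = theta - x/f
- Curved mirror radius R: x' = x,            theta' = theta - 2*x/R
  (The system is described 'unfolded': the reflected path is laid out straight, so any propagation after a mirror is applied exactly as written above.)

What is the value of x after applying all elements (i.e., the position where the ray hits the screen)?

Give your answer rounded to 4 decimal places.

Initial: x=-3.0000 theta=0.4000
After 1 (propagate distance d=28): x=8.2000 theta=0.4000
After 2 (thin lens f=60): x=8.2000 theta=79/300 (≈0.2633)
After 3 (propagate distance d=11): x=3329/300 (≈11.0967) theta=79/300 (≈0.2633)
After 4 (thin lens f=-49): x=3329/300 (≈11.0967) theta=24/49 (≈0.4898)
After 5 (propagate distance d=22 (to screen)): x=321521/14700 (≈21.8722) theta=24/49 (≈0.4898)
Rounded to 4 decimal places: x = 21.8722

Answer: 21.8722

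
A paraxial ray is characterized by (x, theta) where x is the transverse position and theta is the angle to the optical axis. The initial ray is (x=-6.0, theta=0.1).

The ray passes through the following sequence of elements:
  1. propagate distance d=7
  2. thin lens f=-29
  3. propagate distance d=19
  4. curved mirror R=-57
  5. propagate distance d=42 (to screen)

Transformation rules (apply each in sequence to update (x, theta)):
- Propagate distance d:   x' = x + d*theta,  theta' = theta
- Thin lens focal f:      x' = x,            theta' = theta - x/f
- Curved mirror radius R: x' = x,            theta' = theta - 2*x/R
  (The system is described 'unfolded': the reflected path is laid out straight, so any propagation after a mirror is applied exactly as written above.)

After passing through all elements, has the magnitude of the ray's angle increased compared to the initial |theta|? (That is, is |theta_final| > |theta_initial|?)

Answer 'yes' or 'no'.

Initial: x=-6.0000 theta=0.1000
After 1 (propagate distance d=7): x=-5.3000 theta=0.1000
After 2 (thin lens f=-29): x=-5.3000 theta=-12/145 (≈-0.0828)
After 3 (propagate distance d=19): x=-1993/290 (≈-6.8724) theta=-12/145 (≈-0.0828)
After 4 (curved mirror R=-57): x=-1993/290 (≈-6.8724) theta=-2677/8265 (≈-0.3239)
After 5 (propagate distance d=42 (to screen)): x=-112823/5510 (≈-20.4760) theta=-2677/8265 (≈-0.3239)
|theta_initial|=0.1000 |theta_final|=2677/8265 (≈0.3239) -> increased

Answer: yes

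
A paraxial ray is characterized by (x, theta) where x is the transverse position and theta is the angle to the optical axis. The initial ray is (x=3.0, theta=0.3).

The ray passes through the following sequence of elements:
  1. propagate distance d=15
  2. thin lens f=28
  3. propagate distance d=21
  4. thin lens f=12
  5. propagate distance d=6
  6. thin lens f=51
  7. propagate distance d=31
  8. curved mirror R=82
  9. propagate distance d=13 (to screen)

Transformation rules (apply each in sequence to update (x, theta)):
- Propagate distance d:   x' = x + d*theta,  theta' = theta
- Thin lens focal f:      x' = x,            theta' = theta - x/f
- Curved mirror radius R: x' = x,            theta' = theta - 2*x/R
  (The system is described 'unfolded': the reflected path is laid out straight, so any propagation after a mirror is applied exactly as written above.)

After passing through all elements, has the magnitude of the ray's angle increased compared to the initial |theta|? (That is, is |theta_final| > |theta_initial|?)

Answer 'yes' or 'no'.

Initial: x=3.0000 theta=0.3000
After 1 (propagate distance d=15): x=7.5000 theta=0.3000
After 2 (thin lens f=28): x=7.5000 theta=9/280 (≈0.0321)
After 3 (propagate distance d=21): x=8.1750 theta=9/280 (≈0.0321)
After 4 (thin lens f=12): x=8.1750 theta=-727/1120 (≈-0.6491)
After 5 (propagate distance d=6): x=2397/560 (≈4.2804) theta=-727/1120 (≈-0.6491)
After 6 (thin lens f=51): x=2397/560 (≈4.2804) theta=-821/1120 (≈-0.7330)
After 7 (propagate distance d=31): x=-2951/160 (≈-18.4438) theta=-821/1120 (≈-0.7330)
After 8 (curved mirror R=82): x=-2951/160 (≈-18.4438) theta=-3251/11480 (≈-0.2832)
After 9 (propagate distance d=13 (to screen)): x=-1015989/45920 (≈-22.1252) theta=-3251/11480 (≈-0.2832)
|theta_initial|=0.3000 |theta_final|=3251/11480 (≈0.2832) -> not increased

Answer: no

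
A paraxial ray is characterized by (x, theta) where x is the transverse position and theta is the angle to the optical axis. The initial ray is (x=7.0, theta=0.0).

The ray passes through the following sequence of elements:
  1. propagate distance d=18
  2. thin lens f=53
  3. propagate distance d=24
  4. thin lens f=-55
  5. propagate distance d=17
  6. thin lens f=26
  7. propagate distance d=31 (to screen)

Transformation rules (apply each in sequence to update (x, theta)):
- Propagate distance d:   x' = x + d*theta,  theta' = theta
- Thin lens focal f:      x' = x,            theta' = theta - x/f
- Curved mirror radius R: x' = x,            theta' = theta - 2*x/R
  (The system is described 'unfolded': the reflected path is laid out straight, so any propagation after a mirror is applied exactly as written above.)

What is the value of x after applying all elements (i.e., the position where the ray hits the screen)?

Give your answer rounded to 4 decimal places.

Answer: -2.4680

Derivation:
Initial: x=7.0000 theta=0.0000
After 1 (propagate distance d=18): x=7.0000 theta=0.0000
After 2 (thin lens f=53): x=7.0000 theta=-7/53 (≈-0.1321)
After 3 (propagate distance d=24): x=203/53 (≈3.8302) theta=-7/53 (≈-0.1321)
After 4 (thin lens f=-55): x=203/53 (≈3.8302) theta=-182/2915 (≈-0.0624)
After 5 (propagate distance d=17): x=8071/2915 (≈2.7688) theta=-182/2915 (≈-0.0624)
After 6 (thin lens f=26): x=8071/2915 (≈2.7688) theta=-12803/75790 (≈-0.1689)
After 7 (propagate distance d=31 (to screen)): x=-187047/75790 (≈-2.4680) theta=-12803/75790 (≈-0.1689)
Rounded to 4 decimal places: x = -2.4680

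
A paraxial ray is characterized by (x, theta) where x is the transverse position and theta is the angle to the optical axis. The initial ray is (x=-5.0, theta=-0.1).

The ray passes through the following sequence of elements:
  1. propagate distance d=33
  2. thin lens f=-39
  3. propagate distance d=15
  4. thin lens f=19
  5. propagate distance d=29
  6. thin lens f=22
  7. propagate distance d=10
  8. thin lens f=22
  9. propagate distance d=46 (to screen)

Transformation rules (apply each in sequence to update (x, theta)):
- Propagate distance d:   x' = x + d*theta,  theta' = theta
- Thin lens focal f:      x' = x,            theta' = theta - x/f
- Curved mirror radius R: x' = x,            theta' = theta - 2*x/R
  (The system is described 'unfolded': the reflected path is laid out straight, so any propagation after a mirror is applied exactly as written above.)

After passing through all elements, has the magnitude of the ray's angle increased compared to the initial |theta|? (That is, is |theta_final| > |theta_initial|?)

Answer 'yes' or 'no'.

Initial: x=-5.0000 theta=-0.1000
After 1 (propagate distance d=33): x=-8.3000 theta=-0.1000
After 2 (thin lens f=-39): x=-8.3000 theta=-61/195 (≈-0.3128)
After 3 (propagate distance d=15): x=-1689/130 (≈-12.9923) theta=-61/195 (≈-0.3128)
After 4 (thin lens f=19): x=-1689/130 (≈-12.9923) theta=2749/7410 (≈0.3710)
After 5 (propagate distance d=29): x=-8276/3705 (≈-2.2337) theta=2749/7410 (≈0.3710)
After 6 (thin lens f=22): x=-8276/3705 (≈-2.2337) theta=7703/16302 (≈0.4725)
After 7 (propagate distance d=10): x=101539/40755 (≈2.4914) theta=7703/16302 (≈0.4725)
After 8 (thin lens f=22): x=101539/40755 (≈2.4914) theta=8477/23595 (≈0.3593)
After 9 (propagate distance d=46 (to screen)): x=8525827/448305 (≈19.0179) theta=8477/23595 (≈0.3593)
|theta_initial|=0.1000 |theta_final|=8477/23595 (≈0.3593) -> increased

Answer: yes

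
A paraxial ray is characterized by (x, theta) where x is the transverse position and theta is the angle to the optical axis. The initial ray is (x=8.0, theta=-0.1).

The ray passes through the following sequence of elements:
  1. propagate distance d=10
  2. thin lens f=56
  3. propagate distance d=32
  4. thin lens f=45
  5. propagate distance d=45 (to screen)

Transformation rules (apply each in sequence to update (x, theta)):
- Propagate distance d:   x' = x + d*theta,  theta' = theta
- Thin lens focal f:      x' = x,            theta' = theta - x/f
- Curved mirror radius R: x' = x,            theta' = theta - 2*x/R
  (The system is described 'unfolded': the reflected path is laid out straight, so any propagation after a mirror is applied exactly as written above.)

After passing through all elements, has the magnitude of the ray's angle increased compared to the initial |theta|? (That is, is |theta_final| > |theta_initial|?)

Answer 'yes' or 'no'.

Answer: yes

Derivation:
Initial: x=8.0000 theta=-0.1000
After 1 (propagate distance d=10): x=7.0000 theta=-0.1000
After 2 (thin lens f=56): x=7.0000 theta=-0.2250
After 3 (propagate distance d=32): x=-0.2000 theta=-0.2250
After 4 (thin lens f=45): x=-0.2000 theta=-397/1800 (≈-0.2206)
After 5 (propagate distance d=45 (to screen)): x=-10.1250 theta=-397/1800 (≈-0.2206)
|theta_initial|=0.1000 |theta_final|=397/1800 (≈0.2206) -> increased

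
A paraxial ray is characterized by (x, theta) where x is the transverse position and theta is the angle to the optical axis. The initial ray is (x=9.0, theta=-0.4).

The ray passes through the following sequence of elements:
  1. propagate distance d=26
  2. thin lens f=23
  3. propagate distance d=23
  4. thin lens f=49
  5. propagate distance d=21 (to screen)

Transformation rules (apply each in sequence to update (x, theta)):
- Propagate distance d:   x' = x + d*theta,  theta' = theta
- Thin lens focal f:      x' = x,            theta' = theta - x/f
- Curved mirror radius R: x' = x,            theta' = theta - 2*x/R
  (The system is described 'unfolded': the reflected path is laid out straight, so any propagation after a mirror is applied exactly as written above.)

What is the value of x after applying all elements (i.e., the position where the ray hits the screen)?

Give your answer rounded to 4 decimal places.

Answer: -12.3789

Derivation:
Initial: x=9.0000 theta=-0.4000
After 1 (propagate distance d=26): x=-1.4000 theta=-0.4000
After 2 (thin lens f=23): x=-1.4000 theta=-39/115 (≈-0.3391)
After 3 (propagate distance d=23): x=-9.2000 theta=-39/115 (≈-0.3391)
After 4 (thin lens f=49): x=-9.2000 theta=-853/5635 (≈-0.1514)
After 5 (propagate distance d=21 (to screen)): x=-1993/161 (≈-12.3789) theta=-853/5635 (≈-0.1514)
Rounded to 4 decimal places: x = -12.3789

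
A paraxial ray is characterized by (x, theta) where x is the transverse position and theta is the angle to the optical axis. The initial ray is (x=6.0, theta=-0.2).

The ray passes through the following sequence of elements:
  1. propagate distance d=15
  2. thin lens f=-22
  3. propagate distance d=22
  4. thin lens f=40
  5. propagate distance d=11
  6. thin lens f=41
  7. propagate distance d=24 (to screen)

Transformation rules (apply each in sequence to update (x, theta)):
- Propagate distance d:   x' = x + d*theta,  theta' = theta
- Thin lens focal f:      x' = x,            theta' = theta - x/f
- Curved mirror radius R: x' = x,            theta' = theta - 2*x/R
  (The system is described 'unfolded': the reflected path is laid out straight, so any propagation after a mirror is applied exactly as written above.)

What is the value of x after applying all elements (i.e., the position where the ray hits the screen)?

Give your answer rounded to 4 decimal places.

Answer: -2.2965

Derivation:
Initial: x=6.0000 theta=-0.2000
After 1 (propagate distance d=15): x=3.0000 theta=-0.2000
After 2 (thin lens f=-22): x=3.0000 theta=-7/110 (≈-0.0636)
After 3 (propagate distance d=22): x=1.6000 theta=-7/110 (≈-0.0636)
After 4 (thin lens f=40): x=1.6000 theta=-57/550 (≈-0.1036)
After 5 (propagate distance d=11): x=0.4600 theta=-57/550 (≈-0.1036)
After 6 (thin lens f=41): x=0.4600 theta=-259/2255 (≈-0.1149)
After 7 (propagate distance d=24 (to screen)): x=-51787/22550 (≈-2.2965) theta=-259/2255 (≈-0.1149)
Rounded to 4 decimal places: x = -2.2965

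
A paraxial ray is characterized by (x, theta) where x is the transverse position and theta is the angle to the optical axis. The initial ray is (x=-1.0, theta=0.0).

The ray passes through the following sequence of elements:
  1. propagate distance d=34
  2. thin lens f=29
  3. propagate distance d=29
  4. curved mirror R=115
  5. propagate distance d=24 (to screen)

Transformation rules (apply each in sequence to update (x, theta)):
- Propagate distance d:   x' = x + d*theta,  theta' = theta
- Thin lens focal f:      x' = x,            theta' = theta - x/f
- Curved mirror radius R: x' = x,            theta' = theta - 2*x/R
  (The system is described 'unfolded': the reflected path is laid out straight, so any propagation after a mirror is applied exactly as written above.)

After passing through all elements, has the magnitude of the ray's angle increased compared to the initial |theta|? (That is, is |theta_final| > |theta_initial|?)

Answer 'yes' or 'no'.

Answer: yes

Derivation:
Initial: x=-1.0000 theta=0.0000
After 1 (propagate distance d=34): x=-1.0000 theta=0.0000
After 2 (thin lens f=29): x=-1.0000 theta=1/29 (≈0.0345)
After 3 (propagate distance d=29): x=0.0000 theta=1/29 (≈0.0345)
After 4 (curved mirror R=115): x=0.0000 theta=1/29 (≈0.0345)
After 5 (propagate distance d=24 (to screen)): x=24/29 (≈0.8276) theta=1/29 (≈0.0345)
|theta_initial|=0.0000 |theta_final|=1/29 (≈0.0345) -> increased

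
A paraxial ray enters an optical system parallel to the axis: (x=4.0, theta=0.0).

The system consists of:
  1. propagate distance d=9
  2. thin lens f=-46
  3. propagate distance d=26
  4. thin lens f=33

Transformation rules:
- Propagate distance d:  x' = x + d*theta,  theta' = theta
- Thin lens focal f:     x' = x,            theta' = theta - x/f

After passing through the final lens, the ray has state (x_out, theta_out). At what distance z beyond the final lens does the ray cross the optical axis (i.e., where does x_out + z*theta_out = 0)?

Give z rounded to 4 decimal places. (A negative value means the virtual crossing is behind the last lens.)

Answer: 60.9231

Derivation:
Initial: x=4.0000 theta=0.0000
After 1 (propagate distance d=9): x=4.0000 theta=0.0000
After 2 (thin lens f=-46): x=4.0000 theta=2/23 (≈0.0870)
After 3 (propagate distance d=26): x=144/23 (≈6.2609) theta=2/23 (≈0.0870)
After 4 (thin lens f=33): x=144/23 (≈6.2609) theta=-26/253 (≈-0.1028)
z_focus = -x_out/theta_out = -(144/23)/(-26/253) = 792/13 ≈ 60.9231
Rounded to 4 decimal places: z = 60.9231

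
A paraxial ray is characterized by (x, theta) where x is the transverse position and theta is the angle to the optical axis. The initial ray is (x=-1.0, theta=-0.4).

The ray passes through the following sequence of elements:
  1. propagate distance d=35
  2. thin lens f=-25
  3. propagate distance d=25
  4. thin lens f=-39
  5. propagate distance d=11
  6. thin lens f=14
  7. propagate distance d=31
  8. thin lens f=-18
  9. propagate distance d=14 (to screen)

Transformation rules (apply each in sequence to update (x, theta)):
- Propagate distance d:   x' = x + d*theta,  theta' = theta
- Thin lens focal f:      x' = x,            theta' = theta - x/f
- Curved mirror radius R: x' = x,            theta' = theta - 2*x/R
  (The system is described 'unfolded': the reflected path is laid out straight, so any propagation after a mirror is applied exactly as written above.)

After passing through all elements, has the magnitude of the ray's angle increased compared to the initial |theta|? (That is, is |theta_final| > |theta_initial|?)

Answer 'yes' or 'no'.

Answer: yes

Derivation:
Initial: x=-1.0000 theta=-0.4000
After 1 (propagate distance d=35): x=-15.0000 theta=-0.4000
After 2 (thin lens f=-25): x=-15.0000 theta=-1.0000
After 3 (propagate distance d=25): x=-40.0000 theta=-1.0000
After 4 (thin lens f=-39): x=-40.0000 theta=-79/39 (≈-2.0256)
After 5 (propagate distance d=11): x=-2429/39 (≈-62.2821) theta=-79/39 (≈-2.0256)
After 6 (thin lens f=14): x=-2429/39 (≈-62.2821) theta=63/26 (≈2.4231)
After 7 (propagate distance d=31): x=77/6 (≈12.8333) theta=63/26 (≈2.4231)
After 8 (thin lens f=-18): x=77/6 (≈12.8333) theta=4403/1404 (≈3.1360)
After 9 (propagate distance d=14 (to screen)): x=19915/351 (≈56.7379) theta=4403/1404 (≈3.1360)
|theta_initial|=0.4000 |theta_final|=4403/1404 (≈3.1360) -> increased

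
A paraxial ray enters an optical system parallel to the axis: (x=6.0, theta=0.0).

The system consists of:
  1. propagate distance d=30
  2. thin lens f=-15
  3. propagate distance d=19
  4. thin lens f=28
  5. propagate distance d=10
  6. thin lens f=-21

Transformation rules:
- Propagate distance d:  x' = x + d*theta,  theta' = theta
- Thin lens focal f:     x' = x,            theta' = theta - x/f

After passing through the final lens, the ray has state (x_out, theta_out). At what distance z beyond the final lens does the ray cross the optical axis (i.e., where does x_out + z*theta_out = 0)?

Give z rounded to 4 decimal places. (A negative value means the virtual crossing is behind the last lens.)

Answer: -24.4543

Derivation:
Initial: x=6.0000 theta=0.0000
After 1 (propagate distance d=30): x=6.0000 theta=0.0000
After 2 (thin lens f=-15): x=6.0000 theta=0.4000
After 3 (propagate distance d=19): x=13.6000 theta=0.4000
After 4 (thin lens f=28): x=13.6000 theta=-3/35 (≈-0.0857)
After 5 (propagate distance d=10): x=446/35 (≈12.7429) theta=-3/35 (≈-0.0857)
After 6 (thin lens f=-21): x=446/35 (≈12.7429) theta=383/735 (≈0.5211)
z_focus = -x_out/theta_out = -(446/35)/(383/735) = -9366/383 ≈ -24.4543
Rounded to 4 decimal places: z = -24.4543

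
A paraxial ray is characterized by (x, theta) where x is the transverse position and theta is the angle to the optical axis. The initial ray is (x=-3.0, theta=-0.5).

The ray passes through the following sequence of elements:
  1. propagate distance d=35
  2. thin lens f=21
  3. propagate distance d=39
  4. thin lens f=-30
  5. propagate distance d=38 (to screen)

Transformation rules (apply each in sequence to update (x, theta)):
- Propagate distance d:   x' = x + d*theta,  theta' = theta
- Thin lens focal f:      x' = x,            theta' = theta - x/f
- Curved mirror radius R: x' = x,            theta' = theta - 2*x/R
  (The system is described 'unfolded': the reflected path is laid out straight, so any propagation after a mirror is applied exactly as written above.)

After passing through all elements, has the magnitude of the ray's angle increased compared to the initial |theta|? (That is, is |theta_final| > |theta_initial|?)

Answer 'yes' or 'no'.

Answer: no

Derivation:
Initial: x=-3.0000 theta=-0.5000
After 1 (propagate distance d=35): x=-20.5000 theta=-0.5000
After 2 (thin lens f=21): x=-20.5000 theta=10/21 (≈0.4762)
After 3 (propagate distance d=39): x=-27/14 (≈-1.9286) theta=10/21 (≈0.4762)
After 4 (thin lens f=-30): x=-27/14 (≈-1.9286) theta=173/420 (≈0.4119)
After 5 (propagate distance d=38 (to screen)): x=1441/105 (≈13.7238) theta=173/420 (≈0.4119)
|theta_initial|=0.5000 |theta_final|=173/420 (≈0.4119) -> not increased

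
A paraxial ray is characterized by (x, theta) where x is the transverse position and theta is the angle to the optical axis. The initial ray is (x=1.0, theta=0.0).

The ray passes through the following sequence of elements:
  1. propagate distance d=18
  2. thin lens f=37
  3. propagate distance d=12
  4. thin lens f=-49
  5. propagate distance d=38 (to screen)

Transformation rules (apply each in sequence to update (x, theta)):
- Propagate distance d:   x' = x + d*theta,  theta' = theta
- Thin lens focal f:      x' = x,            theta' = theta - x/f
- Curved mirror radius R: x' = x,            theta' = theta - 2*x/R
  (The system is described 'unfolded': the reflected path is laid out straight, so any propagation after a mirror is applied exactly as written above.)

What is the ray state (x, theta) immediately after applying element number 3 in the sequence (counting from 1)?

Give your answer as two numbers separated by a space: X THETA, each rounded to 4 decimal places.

Initial: x=1.0000 theta=0.0000
After 1 (propagate distance d=18): x=1.0000 theta=0.0000
After 2 (thin lens f=37): x=1.0000 theta=-1/37 (≈-0.0270)
After 3 (propagate distance d=12): x=25/37 (≈0.6757) theta=-1/37 (≈-0.0270)
Rounded to 4 decimal places: x = 0.6757, theta = -0.0270

Answer: 0.6757 -0.0270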